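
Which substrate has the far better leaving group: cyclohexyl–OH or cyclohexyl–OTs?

cyclohexyl–OTs

From cyclohexyl–OH the departing group would be OH⁻ (pKₐ(H₂O) ≈ 15.7). Strong base; essentially never leaves without prior activation.
From cyclohexyl–OTs the leaving group is OTs⁻ (pKₐ(p-CH₃C₆H₄SO₃H (TsOH)) ≈ -2.8). Resonance-delocalised arenesulfonate.
(In practice cyclohexyl–OTs is made from cyclohexyl–OH by treatment with TsCl / pyridine, converting the hydroxyl into a tosylate.)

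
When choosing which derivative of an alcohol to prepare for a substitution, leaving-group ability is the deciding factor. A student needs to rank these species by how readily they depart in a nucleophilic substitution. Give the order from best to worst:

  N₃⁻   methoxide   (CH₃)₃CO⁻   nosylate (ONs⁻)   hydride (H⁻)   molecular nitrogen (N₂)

The more stable X⁻ (or X) is on its own — i.e. the weaker a base it is — the better a leaving group it makes.
molecular nitrogen (N₂): no meaningful conjugate acid; N₂ departs as an exceptionally stable neutral molecule
nosylate (ONs⁻): pKₐ(p-O₂NC₆H₄SO₃H) ≈ -3.5
N₃⁻: pKₐ(HN₃) ≈ 4.7 — linear, resonance-stabilised
methoxide: pKₐ(CH₃OH) ≈ 15.5 — strong base; alkoxides do not leave unassisted
(CH₃)₃CO⁻: pKₐ(t-BuOH) ≈ 18 — bulky, strongly basic alkoxide
hydride (H⁻): pKₐ(H₂) ≈ 36 — extremely strong base; leaves only in special hydride-transfer contexts

molecular nitrogen (N₂) > nosylate (ONs⁻) > N₃⁻ > methoxide > (CH₃)₃CO⁻ > hydride (H⁻)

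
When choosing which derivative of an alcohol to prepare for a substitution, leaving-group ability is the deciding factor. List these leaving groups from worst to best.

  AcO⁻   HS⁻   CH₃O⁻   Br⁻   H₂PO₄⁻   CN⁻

CH₃O⁻ < CN⁻ < HS⁻ < AcO⁻ < H₂PO₄⁻ < Br⁻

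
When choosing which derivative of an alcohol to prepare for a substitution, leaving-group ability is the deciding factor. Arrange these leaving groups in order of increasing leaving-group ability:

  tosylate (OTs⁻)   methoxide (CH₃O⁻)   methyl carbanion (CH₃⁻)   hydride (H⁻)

The more stable X⁻ (or X) is on its own — i.e. the weaker a base it is — the better a leaving group it makes.
tosylate (OTs⁻): pKₐ(p-CH₃C₆H₄SO₃H (TsOH)) ≈ -2.8
methoxide (CH₃O⁻): pKₐ(CH₃OH) ≈ 15.5
hydride (H⁻): pKₐ(H₂) ≈ 36 — extremely strong base; leaves only in special hydride-transfer contexts
methyl carbanion (CH₃⁻): pKₐ(CH₄) ≈ 48 — unstabilised carbanion; the worst conceivable leaving group
The question asks for worst first, so the sequence is read in increasing leaving-group ability.

methyl carbanion (CH₃⁻) < hydride (H⁻) < methoxide (CH₃O⁻) < tosylate (OTs⁻)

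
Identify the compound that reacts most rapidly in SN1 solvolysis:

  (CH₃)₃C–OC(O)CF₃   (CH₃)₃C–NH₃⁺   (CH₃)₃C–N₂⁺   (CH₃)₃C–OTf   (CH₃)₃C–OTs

(CH₃)₃C–N₂⁺

With the same alkyl group throughout, only the leaving group differentiates the rates.
The more stable X⁻ (or X) is on its own — i.e. the weaker a base it is — the better a leaving group it makes.
(CH₃)₃C–N₂⁺ loses N₂: no meaningful conjugate acid; N₂ departs as an exceptionally stable neutral molecule
(CH₃)₃C–OTf loses OTf⁻: pKₐ(CF₃SO₃H (triflic acid)) ≈ -14
(CH₃)₃C–OTs loses OTs⁻: pKₐ(p-CH₃C₆H₄SO₃H (TsOH)) ≈ -2.8
(CH₃)₃C–OC(O)CF₃ loses CF₃COO⁻: pKₐ(CF₃COOH) ≈ 0.2
(CH₃)₃C–NH₃⁺ loses NH₃: pKₐ(NH₄⁺) ≈ 9.2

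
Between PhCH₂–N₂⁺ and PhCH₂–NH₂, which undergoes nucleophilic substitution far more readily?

PhCH₂–N₂⁺

From PhCH₂–NH₂ the departing group would be NH₂⁻ (pKₐ(NH₃) ≈ 38). Extremely strong base; never a leaving group.
From PhCH₂–N₂⁺ the leaving group is N₂ (no meaningful conjugate acid; N₂ departs as an exceptionally stable neutral molecule).
(In practice PhCH₂–N₂⁺ is made from PhCH₂–NH₂ by diazotisation (NaNO₂ / HCl, 0 °C), generating a diazonium salt that expels N₂.)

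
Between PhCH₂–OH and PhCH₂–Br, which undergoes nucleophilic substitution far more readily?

PhCH₂–Br

From PhCH₂–OH the departing group would be OH⁻ (pKₐ(H₂O) ≈ 15.7). Strong base; essentially never leaves without prior activation.
From PhCH₂–Br the leaving group is Br⁻ (pKₐ(HBr) ≈ -9). Weak base; good leaving group.
(In practice PhCH₂–Br is made from PhCH₂–OH by treatment with PBr₃, replacing the hydroxyl with bromide.)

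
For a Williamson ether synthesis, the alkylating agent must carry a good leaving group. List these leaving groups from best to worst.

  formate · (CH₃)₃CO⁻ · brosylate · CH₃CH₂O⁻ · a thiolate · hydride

brosylate > formate > a thiolate > CH₃CH₂O⁻ > (CH₃)₃CO⁻ > hydride

The more stable X⁻ (or X) is on its own — i.e. the weaker a base it is — the better a leaving group it makes.
brosylate: pKₐ(p-BrC₆H₄SO₃H) ≈ -2.8
formate: pKₐ(HCOOH) ≈ 3.8
a thiolate: pKₐ(RSH (a thiol)) ≈ 10.5
CH₃CH₂O⁻: pKₐ(CH₃CH₂OH) ≈ 16
(CH₃)₃CO⁻: pKₐ(t-BuOH) ≈ 18
hydride: pKₐ(H₂) ≈ 36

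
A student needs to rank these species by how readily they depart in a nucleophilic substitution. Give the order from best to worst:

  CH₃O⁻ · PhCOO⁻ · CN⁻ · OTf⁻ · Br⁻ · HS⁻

OTf⁻ > Br⁻ > PhCOO⁻ > HS⁻ > CN⁻ > CH₃O⁻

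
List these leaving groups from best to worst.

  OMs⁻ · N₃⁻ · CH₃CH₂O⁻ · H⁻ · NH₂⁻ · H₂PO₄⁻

Rank by basicity of the departing species: weakest base leaves most easily.
OMs⁻: pKₐ(CH₃SO₃H (MsOH)) ≈ -1.9
H₂PO₄⁻: pKₐ(H₃PO₄) ≈ 2.1
N₃⁻: pKₐ(HN₃) ≈ 4.7
CH₃CH₂O⁻: pKₐ(CH₃CH₂OH) ≈ 16
H⁻: pKₐ(H₂) ≈ 36
NH₂⁻: pKₐ(NH₃) ≈ 38

OMs⁻ > H₂PO₄⁻ > N₃⁻ > CH₃CH₂O⁻ > H⁻ > NH₂⁻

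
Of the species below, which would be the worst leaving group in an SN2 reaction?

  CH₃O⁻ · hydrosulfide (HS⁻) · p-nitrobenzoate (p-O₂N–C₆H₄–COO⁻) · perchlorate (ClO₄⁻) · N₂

A good leaving group is a weak base: the lower the pKₐ of its conjugate acid, the more readily it departs.
N₂: no meaningful conjugate acid; N₂ departs as an exceptionally stable neutral molecule
perchlorate (ClO₄⁻): pKₐ(HClO₄) ≈ -10
p-nitrobenzoate (p-O₂N–C₆H₄–COO⁻): pKₐ(p-nitrobenzoic acid) ≈ 3.4
hydrosulfide (HS⁻): pKₐ(H₂S) ≈ 7
CH₃O⁻: pKₐ(CH₃OH) ≈ 15.5

CH₃O⁻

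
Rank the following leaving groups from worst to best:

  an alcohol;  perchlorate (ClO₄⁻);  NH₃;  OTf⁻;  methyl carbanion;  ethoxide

methyl carbanion < ethoxide < NH₃ < an alcohol < perchlorate (ClO₄⁻) < OTf⁻

OTf⁻: pKₐ(CF₃SO₃H (triflic acid)) ≈ -14
perchlorate (ClO₄⁻): pKₐ(HClO₄) ≈ -10
an alcohol: pKₐ(R'OH₂⁺) ≈ -2.4
NH₃: pKₐ(NH₄⁺) ≈ 9.2
ethoxide: pKₐ(CH₃CH₂OH) ≈ 16
methyl carbanion: pKₐ(CH₄) ≈ 48
Listed from poorest to best leaving group as asked.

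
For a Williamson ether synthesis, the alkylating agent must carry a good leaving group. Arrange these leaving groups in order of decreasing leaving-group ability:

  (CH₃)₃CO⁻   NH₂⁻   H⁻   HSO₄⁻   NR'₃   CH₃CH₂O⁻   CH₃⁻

HSO₄⁻ > NR'₃ > CH₃CH₂O⁻ > (CH₃)₃CO⁻ > H⁻ > NH₂⁻ > CH₃⁻

Rank by basicity of the departing species: weakest base leaves most easily.
HSO₄⁻: pKₐ(H₂SO₄) ≈ -3 — conjugate base of a strong mineral acid
NR'₃: pKₐ(R'₃NH⁺) ≈ 10.7
CH₃CH₂O⁻: pKₐ(CH₃CH₂OH) ≈ 16
(CH₃)₃CO⁻: pKₐ(t-BuOH) ≈ 18
H⁻: pKₐ(H₂) ≈ 36
NH₂⁻: pKₐ(NH₃) ≈ 38 — extremely strong base; never a leaving group
CH₃⁻: pKₐ(CH₄) ≈ 48 — unstabilised carbanion; the worst conceivable leaving group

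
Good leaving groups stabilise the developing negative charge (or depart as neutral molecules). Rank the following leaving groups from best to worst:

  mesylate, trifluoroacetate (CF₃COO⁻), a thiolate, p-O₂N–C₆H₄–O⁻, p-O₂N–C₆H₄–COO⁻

mesylate > trifluoroacetate (CF₃COO⁻) > p-O₂N–C₆H₄–COO⁻ > p-O₂N–C₆H₄–O⁻ > a thiolate

Rank by basicity of the departing species: weakest base leaves most easily.
mesylate: pKₐ(CH₃SO₃H (MsOH)) ≈ -1.9
trifluoroacetate (CF₃COO⁻): pKₐ(CF₃COOH) ≈ 0.2
p-O₂N–C₆H₄–COO⁻: pKₐ(p-nitrobenzoic acid) ≈ 3.4
p-O₂N–C₆H₄–O⁻: pKₐ(p-nitrophenol) ≈ 7.2 — nitro group delocalises the charge; the classic chromogenic LG
a thiolate: pKₐ(RSH (a thiol)) ≈ 10.5 — moderately basic; rarely leaves without activation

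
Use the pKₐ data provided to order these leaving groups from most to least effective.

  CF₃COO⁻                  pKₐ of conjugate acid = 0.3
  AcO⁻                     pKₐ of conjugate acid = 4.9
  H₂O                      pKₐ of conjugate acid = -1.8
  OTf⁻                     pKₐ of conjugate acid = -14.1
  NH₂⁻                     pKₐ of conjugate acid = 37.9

OTf⁻ > H₂O > CF₃COO⁻ > AcO⁻ > NH₂⁻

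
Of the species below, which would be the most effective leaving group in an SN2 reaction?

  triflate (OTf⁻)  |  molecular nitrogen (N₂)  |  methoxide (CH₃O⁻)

molecular nitrogen (N₂)

molecular nitrogen (N₂): no meaningful conjugate acid; N₂ departs as an exceptionally stable neutral molecule
triflate (OTf⁻): pKₐ(CF₃SO₃H (triflic acid)) ≈ -14
methoxide (CH₃O⁻): pKₐ(CH₃OH) ≈ 15.5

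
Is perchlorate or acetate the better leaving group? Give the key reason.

perchlorate

perchlorate is the better leaving group.
pKₐ(HClO₄) ≈ -10 versus pKₐ(CH₃COOH) ≈ 4.8: perchlorate is the much weaker base.
Extremely weak base; rarely used for safety reasons.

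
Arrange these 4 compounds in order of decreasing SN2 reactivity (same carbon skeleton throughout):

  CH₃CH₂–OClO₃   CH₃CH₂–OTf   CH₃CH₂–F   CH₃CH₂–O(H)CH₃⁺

CH₃CH₂–OTf > CH₃CH₂–OClO₃ > CH₃CH₂–O(H)CH₃⁺ > CH₃CH₂–F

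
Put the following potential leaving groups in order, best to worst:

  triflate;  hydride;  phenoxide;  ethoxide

The more stable X⁻ (or X) is on its own — i.e. the weaker a base it is — the better a leaving group it makes.
triflate: pKₐ(CF₃SO₃H (triflic acid)) ≈ -14
phenoxide: pKₐ(C₆H₅OH (phenol)) ≈ 10
ethoxide: pKₐ(CH₃CH₂OH) ≈ 16
hydride: pKₐ(H₂) ≈ 36

triflate > phenoxide > ethoxide > hydride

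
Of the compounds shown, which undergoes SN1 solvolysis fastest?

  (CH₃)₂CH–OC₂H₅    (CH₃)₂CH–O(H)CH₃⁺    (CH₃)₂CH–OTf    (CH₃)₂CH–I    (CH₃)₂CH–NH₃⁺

With the same alkyl group throughout, only the leaving group differentiates the rates.
The more stable X⁻ (or X) is on its own — i.e. the weaker a base it is — the better a leaving group it makes.
(CH₃)₂CH–OTf loses OTf⁻: pKₐ(CF₃SO₃H (triflic acid)) ≈ -14
(CH₃)₂CH–I loses I⁻: pKₐ(HI) ≈ -10
(CH₃)₂CH–O(H)CH₃⁺ loses R'OH: pKₐ(R'OH₂⁺) ≈ -2.4
(CH₃)₂CH–NH₃⁺ loses NH₃: pKₐ(NH₄⁺) ≈ 9.2
(CH₃)₂CH–OC₂H₅ loses CH₃CH₂O⁻: pKₐ(CH₃CH₂OH) ≈ 16

(CH₃)₂CH–OTf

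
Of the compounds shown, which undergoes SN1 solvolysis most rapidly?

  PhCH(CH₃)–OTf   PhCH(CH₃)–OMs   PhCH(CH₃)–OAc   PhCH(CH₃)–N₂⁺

Identical carbon frameworks mean the comparison reduces to leaving-group quality.
A good leaving group is a weak base: the lower the pKₐ of its conjugate acid, the more readily it departs.
PhCH(CH₃)–N₂⁺ loses N₂: no meaningful conjugate acid; N₂ departs as an exceptionally stable neutral molecule
PhCH(CH₃)–OTf loses OTf⁻: pKₐ(CF₃SO₃H (triflic acid)) ≈ -14
PhCH(CH₃)–OMs loses OMs⁻: pKₐ(CH₃SO₃H (MsOH)) ≈ -1.9
PhCH(CH₃)–OAc loses AcO⁻: pKₐ(CH₃COOH) ≈ 4.8

PhCH(CH₃)–N₂⁺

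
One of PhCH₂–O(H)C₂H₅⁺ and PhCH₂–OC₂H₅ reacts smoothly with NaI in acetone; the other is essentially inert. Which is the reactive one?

PhCH₂–O(H)C₂H₅⁺

From PhCH₂–OC₂H₅ the departing group would be CH₃CH₂O⁻ (pKₐ(CH₃CH₂OH) ≈ 16). Strong base; alkoxides do not leave unassisted.
From PhCH₂–O(H)C₂H₅⁺ the leaving group is R'OH (pKₐ(R'OH₂⁺) ≈ -2.4). Neutral; leaves from a protonated ether (an oxonium ion, R–O(H)R'⁺).
(In practice PhCH₂–O(H)C₂H₅⁺ is made from PhCH₂–OC₂H₅ by protonation with concentrated HBr, allowing neutral ethanol, rather than ethoxide, to depart.)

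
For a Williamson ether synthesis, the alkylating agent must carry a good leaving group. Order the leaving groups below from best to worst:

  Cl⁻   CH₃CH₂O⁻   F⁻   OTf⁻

OTf⁻ > Cl⁻ > F⁻ > CH₃CH₂O⁻

A good leaving group is a weak base: the lower the pKₐ of its conjugate acid, the more readily it departs.
OTf⁻: pKₐ(CF₃SO₃H (triflic acid)) ≈ -14 — charge spread over three oxygens and a CF₃ group; the premier leaving group in synthesis
Cl⁻: pKₐ(HCl) ≈ -7 — moderately weak base
F⁻: pKₐ(HF) ≈ 3.2 — small and strongly basic; the poor halide leaving group
CH₃CH₂O⁻: pKₐ(CH₃CH₂OH) ≈ 16 — strong base; alkoxides do not leave unassisted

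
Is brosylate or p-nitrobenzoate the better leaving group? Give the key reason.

brosylate

brosylate is the better leaving group.
pKₐ(p-BrC₆H₄SO₃H) ≈ -2.8 versus pKₐ(p-nitrobenzoic acid) ≈ 3.4: brosylate is the much weaker base.
Arenesulfonate with a p-bromo substituent.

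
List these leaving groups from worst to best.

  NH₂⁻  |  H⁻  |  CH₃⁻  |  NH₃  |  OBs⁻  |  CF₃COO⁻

A good leaving group is a weak base: the lower the pKₐ of its conjugate acid, the more readily it departs.
OBs⁻: pKₐ(p-BrC₆H₄SO₃H) ≈ -2.8
CF₃COO⁻: pKₐ(CF₃COOH) ≈ 0.2
NH₃: pKₐ(NH₄⁺) ≈ 9.2 — neutral but moderately basic; leaves from R–NH₃⁺
H⁻: pKₐ(H₂) ≈ 36
NH₂⁻: pKₐ(NH₃) ≈ 38 — extremely strong base; never a leaving group
CH₃⁻: pKₐ(CH₄) ≈ 48 — unstabilised carbanion; the worst conceivable leaving group
Reversing gives the worst-to-best order requested.

CH₃⁻ < NH₂⁻ < H⁻ < NH₃ < CF₃COO⁻ < OBs⁻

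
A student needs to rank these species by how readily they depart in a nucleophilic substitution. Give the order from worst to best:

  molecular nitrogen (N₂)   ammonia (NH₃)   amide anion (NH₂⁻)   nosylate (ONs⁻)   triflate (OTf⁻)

amide anion (NH₂⁻) < ammonia (NH₃) < nosylate (ONs⁻) < triflate (OTf⁻) < molecular nitrogen (N₂)

A good leaving group is a weak base: the lower the pKₐ of its conjugate acid, the more readily it departs.
molecular nitrogen (N₂): no meaningful conjugate acid; N₂ departs as an exceptionally stable neutral molecule
triflate (OTf⁻): pKₐ(CF₃SO₃H (triflic acid)) ≈ -14 — charge spread over three oxygens and a CF₃ group; the premier leaving group in synthesis
nosylate (ONs⁻): pKₐ(p-O₂NC₆H₄SO₃H) ≈ -3.5
ammonia (NH₃): pKₐ(NH₄⁺) ≈ 9.2
amide anion (NH₂⁻): pKₐ(NH₃) ≈ 38 — extremely strong base; never a leaving group
Reversing gives the worst-to-best order requested.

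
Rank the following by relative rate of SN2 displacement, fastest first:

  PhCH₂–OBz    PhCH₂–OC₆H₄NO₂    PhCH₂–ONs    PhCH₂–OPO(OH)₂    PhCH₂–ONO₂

PhCH₂–ONs > PhCH₂–ONO₂ > PhCH₂–OPO(OH)₂ > PhCH₂–OBz > PhCH₂–OC₆H₄NO₂

Same R in every case — rank the leaving groups.
Leaving-group ability tracks the stability of the departed species; conjugate-acid pKₐ is the usual yardstick (lower pKₐ → better LG).
PhCH₂–ONs loses ONs⁻: pKₐ(p-O₂NC₆H₄SO₃H) ≈ -3.5
PhCH₂–ONO₂ loses NO₃⁻: pKₐ(HNO₃) ≈ -1.3
PhCH₂–OPO(OH)₂ loses H₂PO₄⁻: pKₐ(H₃PO₄) ≈ 2.1
PhCH₂–OBz loses PhCOO⁻: pKₐ(C₆H₅COOH) ≈ 4.2
PhCH₂–OC₆H₄NO₂ loses p-O₂N–C₆H₄–O⁻: pKₐ(p-nitrophenol) ≈ 7.2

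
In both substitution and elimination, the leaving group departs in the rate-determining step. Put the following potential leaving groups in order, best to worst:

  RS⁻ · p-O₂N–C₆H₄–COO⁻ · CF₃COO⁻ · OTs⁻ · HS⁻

OTs⁻ > CF₃COO⁻ > p-O₂N–C₆H₄–COO⁻ > HS⁻ > RS⁻

The more stable X⁻ (or X) is on its own — i.e. the weaker a base it is — the better a leaving group it makes.
OTs⁻: pKₐ(p-CH₃C₆H₄SO₃H (TsOH)) ≈ -2.8 — resonance-delocalised arenesulfonate
CF₃COO⁻: pKₐ(CF₃COOH) ≈ 0.2 — strongly electron-withdrawing CF₃ stabilises the carboxylate
p-O₂N–C₆H₄–COO⁻: pKₐ(p-nitrobenzoic acid) ≈ 3.4
HS⁻: pKₐ(H₂S) ≈ 7
RS⁻: pKₐ(RSH (a thiol)) ≈ 10.5 — moderately basic; rarely leaves without activation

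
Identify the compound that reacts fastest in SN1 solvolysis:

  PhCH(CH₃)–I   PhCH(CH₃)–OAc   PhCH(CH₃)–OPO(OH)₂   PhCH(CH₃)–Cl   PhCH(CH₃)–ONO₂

Same R in every case — rank the leaving groups.
A good leaving group is a weak base: the lower the pKₐ of its conjugate acid, the more readily it departs.
PhCH(CH₃)–I loses I⁻: pKₐ(HI) ≈ -10
PhCH(CH₃)–Cl loses Cl⁻: pKₐ(HCl) ≈ -7
PhCH(CH₃)–ONO₂ loses NO₃⁻: pKₐ(HNO₃) ≈ -1.3
PhCH(CH₃)–OPO(OH)₂ loses H₂PO₄⁻: pKₐ(H₃PO₄) ≈ 2.1
PhCH(CH₃)–OAc loses AcO⁻: pKₐ(CH₃COOH) ≈ 4.8

PhCH(CH₃)–I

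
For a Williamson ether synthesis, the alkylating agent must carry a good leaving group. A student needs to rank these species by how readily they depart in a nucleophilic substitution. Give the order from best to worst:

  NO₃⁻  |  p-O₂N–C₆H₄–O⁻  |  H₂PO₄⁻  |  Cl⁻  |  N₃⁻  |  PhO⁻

Cl⁻ > NO₃⁻ > H₂PO₄⁻ > N₃⁻ > p-O₂N–C₆H₄–O⁻ > PhO⁻

The more stable X⁻ (or X) is on its own — i.e. the weaker a base it is — the better a leaving group it makes.
Cl⁻: pKₐ(HCl) ≈ -7
NO₃⁻: pKₐ(HNO₃) ≈ -1.3
H₂PO₄⁻: pKₐ(H₃PO₄) ≈ 2.1
N₃⁻: pKₐ(HN₃) ≈ 4.7
p-O₂N–C₆H₄–O⁻: pKₐ(p-nitrophenol) ≈ 7.2
PhO⁻: pKₐ(C₆H₅OH (phenol)) ≈ 10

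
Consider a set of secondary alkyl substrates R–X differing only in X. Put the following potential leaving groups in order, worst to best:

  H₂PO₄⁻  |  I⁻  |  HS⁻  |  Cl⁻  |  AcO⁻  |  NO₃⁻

I⁻: pKₐ(HI) ≈ -10 — large, highly polarisable; very weak base
Cl⁻: pKₐ(HCl) ≈ -7
NO₃⁻: pKₐ(HNO₃) ≈ -1.3 — resonance-delocalised over three oxygens
H₂PO₄⁻: pKₐ(H₃PO₄) ≈ 2.1 — moderate base; biological leaving group after further activation
AcO⁻: pKₐ(CH₃COOH) ≈ 4.8 — resonance-stabilised but still a weak base
HS⁻: pKₐ(H₂S) ≈ 7
Reversing gives the worst-to-best order requested.

HS⁻ < AcO⁻ < H₂PO₄⁻ < NO₃⁻ < Cl⁻ < I⁻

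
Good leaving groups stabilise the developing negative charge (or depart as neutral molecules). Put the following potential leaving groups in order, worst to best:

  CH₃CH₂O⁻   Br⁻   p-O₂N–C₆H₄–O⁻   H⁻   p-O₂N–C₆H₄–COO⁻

H⁻ < CH₃CH₂O⁻ < p-O₂N–C₆H₄–O⁻ < p-O₂N–C₆H₄–COO⁻ < Br⁻

The more stable X⁻ (or X) is on its own — i.e. the weaker a base it is — the better a leaving group it makes.
Br⁻: pKₐ(HBr) ≈ -9
p-O₂N–C₆H₄–COO⁻: pKₐ(p-nitrobenzoic acid) ≈ 3.4 — electron-withdrawing nitro group stabilises the carboxylate
p-O₂N–C₆H₄–O⁻: pKₐ(p-nitrophenol) ≈ 7.2
CH₃CH₂O⁻: pKₐ(CH₃CH₂OH) ≈ 16 — strong base; alkoxides do not leave unassisted
H⁻: pKₐ(H₂) ≈ 36 — extremely strong base; leaves only in special hydride-transfer contexts
Listed from poorest to best leaving group as asked.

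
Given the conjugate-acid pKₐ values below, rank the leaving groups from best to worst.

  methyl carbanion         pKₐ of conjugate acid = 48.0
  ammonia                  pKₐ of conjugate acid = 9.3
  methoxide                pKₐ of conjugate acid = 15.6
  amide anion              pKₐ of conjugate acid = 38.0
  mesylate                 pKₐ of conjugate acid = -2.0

Lower conjugate-acid pKₐ ⇒ weaker base ⇒ better leaving group.
Sorting by the given values: mesylate (-2.0), ammonia (9.3), methoxide (15.6), amide anion (38.0), methyl carbanion (48.0).

mesylate > ammonia > methoxide > amide anion > methyl carbanion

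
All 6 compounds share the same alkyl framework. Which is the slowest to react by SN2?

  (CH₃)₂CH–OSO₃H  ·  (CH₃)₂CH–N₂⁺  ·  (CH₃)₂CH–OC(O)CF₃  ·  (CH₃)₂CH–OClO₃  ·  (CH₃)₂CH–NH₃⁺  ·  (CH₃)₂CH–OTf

Identical carbon frameworks mean the comparison reduces to leaving-group quality.
Rank by basicity of the departing species: weakest base leaves most easily.
(CH₃)₂CH–N₂⁺ loses N₂: no meaningful conjugate acid; N₂ departs as an exceptionally stable neutral molecule
(CH₃)₂CH–OTf loses OTf⁻: pKₐ(CF₃SO₃H (triflic acid)) ≈ -14
(CH₃)₂CH–OClO₃ loses ClO₄⁻: pKₐ(HClO₄) ≈ -10
(CH₃)₂CH–OSO₃H loses HSO₄⁻: pKₐ(H₂SO₄) ≈ -3
(CH₃)₂CH–OC(O)CF₃ loses CF₃COO⁻: pKₐ(CF₃COOH) ≈ 0.2
(CH₃)₂CH–NH₃⁺ loses NH₃: pKₐ(NH₄⁺) ≈ 9.2

(CH₃)₂CH–NH₃⁺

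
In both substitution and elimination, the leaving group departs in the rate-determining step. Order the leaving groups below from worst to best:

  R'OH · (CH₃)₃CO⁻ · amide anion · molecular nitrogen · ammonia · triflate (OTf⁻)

amide anion < (CH₃)₃CO⁻ < ammonia < R'OH < triflate (OTf⁻) < molecular nitrogen

Leaving-group ability tracks the stability of the departed species; conjugate-acid pKₐ is the usual yardstick (lower pKₐ → better LG).
molecular nitrogen: no meaningful conjugate acid; N₂ departs as an exceptionally stable neutral molecule
triflate (OTf⁻): pKₐ(CF₃SO₃H (triflic acid)) ≈ -14 — charge spread over three oxygens and a CF₃ group; the premier leaving group in synthesis
R'OH: pKₐ(R'OH₂⁺) ≈ -2.4 — neutral; leaves from a protonated ether (an oxonium ion, R–O(H)R'⁺)
ammonia: pKₐ(NH₄⁺) ≈ 9.2
(CH₃)₃CO⁻: pKₐ(t-BuOH) ≈ 18
amide anion: pKₐ(NH₃) ≈ 38
The question asks for worst first, so the sequence is read in increasing leaving-group ability.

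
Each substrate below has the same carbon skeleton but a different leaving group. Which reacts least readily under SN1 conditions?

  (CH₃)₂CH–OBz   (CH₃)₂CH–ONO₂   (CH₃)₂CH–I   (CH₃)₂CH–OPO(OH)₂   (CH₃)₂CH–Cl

The skeletons are identical, so relative rate is governed entirely by leaving-group ability.
A good leaving group is a weak base: the lower the pKₐ of its conjugate acid, the more readily it departs.
(CH₃)₂CH–I loses I⁻: pKₐ(HI) ≈ -10
(CH₃)₂CH–Cl loses Cl⁻: pKₐ(HCl) ≈ -7
(CH₃)₂CH–ONO₂ loses NO₃⁻: pKₐ(HNO₃) ≈ -1.3
(CH₃)₂CH–OPO(OH)₂ loses H₂PO₄⁻: pKₐ(H₃PO₄) ≈ 2.1
(CH₃)₂CH–OBz loses PhCOO⁻: pKₐ(C₆H₅COOH) ≈ 4.2

(CH₃)₂CH–OBz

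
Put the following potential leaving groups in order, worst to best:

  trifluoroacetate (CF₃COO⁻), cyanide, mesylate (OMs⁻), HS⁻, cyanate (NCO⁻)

cyanide < HS⁻ < cyanate (NCO⁻) < trifluoroacetate (CF₃COO⁻) < mesylate (OMs⁻)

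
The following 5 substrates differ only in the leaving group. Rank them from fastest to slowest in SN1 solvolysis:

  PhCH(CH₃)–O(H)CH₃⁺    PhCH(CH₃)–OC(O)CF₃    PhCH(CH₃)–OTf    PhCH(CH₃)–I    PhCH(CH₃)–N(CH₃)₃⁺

Same R in every case — rank the leaving groups.
The more stable X⁻ (or X) is on its own — i.e. the weaker a base it is — the better a leaving group it makes.
PhCH(CH₃)–OTf loses OTf⁻: pKₐ(CF₃SO₃H (triflic acid)) ≈ -14
PhCH(CH₃)–I loses I⁻: pKₐ(HI) ≈ -10
PhCH(CH₃)–O(H)CH₃⁺ loses R'OH: pKₐ(R'OH₂⁺) ≈ -2.4
PhCH(CH₃)–OC(O)CF₃ loses CF₃COO⁻: pKₐ(CF₃COOH) ≈ 0.2
PhCH(CH₃)–N(CH₃)₃⁺ loses NR'₃: pKₐ(R'₃NH⁺) ≈ 10.7

PhCH(CH₃)–OTf > PhCH(CH₃)–I > PhCH(CH₃)–O(H)CH₃⁺ > PhCH(CH₃)–OC(O)CF₃ > PhCH(CH₃)–N(CH₃)₃⁺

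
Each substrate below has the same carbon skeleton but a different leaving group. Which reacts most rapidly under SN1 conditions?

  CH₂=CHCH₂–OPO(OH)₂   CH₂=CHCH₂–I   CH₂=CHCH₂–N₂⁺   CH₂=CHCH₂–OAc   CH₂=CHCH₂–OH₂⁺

Identical carbon frameworks mean the comparison reduces to leaving-group quality.
Rank by basicity of the departing species: weakest base leaves most easily.
CH₂=CHCH₂–N₂⁺ loses N₂: no meaningful conjugate acid; N₂ departs as an exceptionally stable neutral molecule
CH₂=CHCH₂–I loses I⁻: pKₐ(HI) ≈ -10
CH₂=CHCH₂–OH₂⁺ loses H₂O: pKₐ(H₃O⁺) ≈ -1.7
CH₂=CHCH₂–OPO(OH)₂ loses H₂PO₄⁻: pKₐ(H₃PO₄) ≈ 2.1
CH₂=CHCH₂–OAc loses AcO⁻: pKₐ(CH₃COOH) ≈ 4.8

CH₂=CHCH₂–N₂⁺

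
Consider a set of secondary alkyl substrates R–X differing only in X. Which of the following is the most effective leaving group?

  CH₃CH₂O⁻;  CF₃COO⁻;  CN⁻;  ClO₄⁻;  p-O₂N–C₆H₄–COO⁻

Leaving-group ability tracks the stability of the departed species; conjugate-acid pKₐ is the usual yardstick (lower pKₐ → better LG).
ClO₄⁻: pKₐ(HClO₄) ≈ -10
CF₃COO⁻: pKₐ(CF₃COOH) ≈ 0.2
p-O₂N–C₆H₄–COO⁻: pKₐ(p-nitrobenzoic acid) ≈ 3.4
CN⁻: pKₐ(HCN) ≈ 9.2
CH₃CH₂O⁻: pKₐ(CH₃CH₂OH) ≈ 16

ClO₄⁻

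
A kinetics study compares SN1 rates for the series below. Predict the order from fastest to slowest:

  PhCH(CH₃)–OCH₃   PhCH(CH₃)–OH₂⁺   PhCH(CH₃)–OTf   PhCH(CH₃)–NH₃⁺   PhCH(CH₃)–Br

Identical carbon frameworks mean the comparison reduces to leaving-group quality.
The more stable X⁻ (or X) is on its own — i.e. the weaker a base it is — the better a leaving group it makes.
PhCH(CH₃)–OTf loses OTf⁻: pKₐ(CF₃SO₃H (triflic acid)) ≈ -14
PhCH(CH₃)–Br loses Br⁻: pKₐ(HBr) ≈ -9
PhCH(CH₃)–OH₂⁺ loses H₂O: pKₐ(H₃O⁺) ≈ -1.7
PhCH(CH₃)–NH₃⁺ loses NH₃: pKₐ(NH₄⁺) ≈ 9.2
PhCH(CH₃)–OCH₃ loses CH₃O⁻: pKₐ(CH₃OH) ≈ 15.5

PhCH(CH₃)–OTf > PhCH(CH₃)–Br > PhCH(CH₃)–OH₂⁺ > PhCH(CH₃)–NH₃⁺ > PhCH(CH₃)–OCH₃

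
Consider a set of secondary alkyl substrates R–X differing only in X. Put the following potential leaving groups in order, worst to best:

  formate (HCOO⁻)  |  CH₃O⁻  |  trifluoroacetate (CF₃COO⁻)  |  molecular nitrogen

CH₃O⁻ < formate (HCOO⁻) < trifluoroacetate (CF₃COO⁻) < molecular nitrogen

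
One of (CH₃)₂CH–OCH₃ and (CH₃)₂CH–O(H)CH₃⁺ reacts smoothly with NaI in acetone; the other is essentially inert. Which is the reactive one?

From (CH₃)₂CH–OCH₃ the departing group would be CH₃O⁻ (pKₐ(CH₃OH) ≈ 15.5). Strong base; alkoxides do not leave unassisted.
From (CH₃)₂CH–O(H)CH₃⁺ the leaving group is R'OH (pKₐ(R'OH₂⁺) ≈ -2.4). Neutral; leaves from a protonated ether (an oxonium ion, R–O(H)R'⁺).
(In practice (CH₃)₂CH–O(H)CH₃⁺ is made from (CH₃)₂CH–OCH₃ by protonation with concentrated HI, allowing neutral methanol, rather than methoxide, to depart.)

(CH₃)₂CH–O(H)CH₃⁺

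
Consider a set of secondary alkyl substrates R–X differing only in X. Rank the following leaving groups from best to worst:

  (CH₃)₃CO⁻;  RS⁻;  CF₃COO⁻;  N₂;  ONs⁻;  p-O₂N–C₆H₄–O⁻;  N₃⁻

N₂: no meaningful conjugate acid; N₂ departs as an exceptionally stable neutral molecule
ONs⁻: pKₐ(p-O₂NC₆H₄SO₃H) ≈ -3.5
CF₃COO⁻: pKₐ(CF₃COOH) ≈ 0.2
N₃⁻: pKₐ(HN₃) ≈ 4.7
p-O₂N–C₆H₄–O⁻: pKₐ(p-nitrophenol) ≈ 7.2
RS⁻: pKₐ(RSH (a thiol)) ≈ 10.5
(CH₃)₃CO⁻: pKₐ(t-BuOH) ≈ 18

N₂ > ONs⁻ > CF₃COO⁻ > N₃⁻ > p-O₂N–C₆H₄–O⁻ > RS⁻ > (CH₃)₃CO⁻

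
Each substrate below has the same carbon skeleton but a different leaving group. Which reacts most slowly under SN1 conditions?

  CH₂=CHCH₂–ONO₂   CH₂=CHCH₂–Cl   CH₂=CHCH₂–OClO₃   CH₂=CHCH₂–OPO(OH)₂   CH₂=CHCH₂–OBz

With the same alkyl group throughout, only the leaving group differentiates the rates.
The more stable X⁻ (or X) is on its own — i.e. the weaker a base it is — the better a leaving group it makes.
CH₂=CHCH₂–OClO₃ loses ClO₄⁻: pKₐ(HClO₄) ≈ -10
CH₂=CHCH₂–Cl loses Cl⁻: pKₐ(HCl) ≈ -7
CH₂=CHCH₂–ONO₂ loses NO₃⁻: pKₐ(HNO₃) ≈ -1.3
CH₂=CHCH₂–OPO(OH)₂ loses H₂PO₄⁻: pKₐ(H₃PO₄) ≈ 2.1
CH₂=CHCH₂–OBz loses PhCOO⁻: pKₐ(C₆H₅COOH) ≈ 4.2

CH₂=CHCH₂–OBz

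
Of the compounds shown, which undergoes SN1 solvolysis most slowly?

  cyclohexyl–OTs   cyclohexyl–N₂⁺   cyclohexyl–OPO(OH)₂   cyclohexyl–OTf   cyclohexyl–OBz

cyclohexyl–OBz

Identical carbon frameworks mean the comparison reduces to leaving-group quality.
Rank by basicity of the departing species: weakest base leaves most easily.
cyclohexyl–N₂⁺ loses N₂: no meaningful conjugate acid; N₂ departs as an exceptionally stable neutral molecule
cyclohexyl–OTf loses OTf⁻: pKₐ(CF₃SO₃H (triflic acid)) ≈ -14
cyclohexyl–OTs loses OTs⁻: pKₐ(p-CH₃C₆H₄SO₃H (TsOH)) ≈ -2.8
cyclohexyl–OPO(OH)₂ loses H₂PO₄⁻: pKₐ(H₃PO₄) ≈ 2.1
cyclohexyl–OBz loses PhCOO⁻: pKₐ(C₆H₅COOH) ≈ 4.2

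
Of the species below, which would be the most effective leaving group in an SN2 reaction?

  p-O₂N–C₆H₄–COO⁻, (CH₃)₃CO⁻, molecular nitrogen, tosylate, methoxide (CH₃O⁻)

molecular nitrogen

molecular nitrogen: no meaningful conjugate acid; N₂ departs as an exceptionally stable neutral molecule
tosylate: pKₐ(p-CH₃C₆H₄SO₃H (TsOH)) ≈ -2.8
p-O₂N–C₆H₄–COO⁻: pKₐ(p-nitrobenzoic acid) ≈ 3.4
methoxide (CH₃O⁻): pKₐ(CH₃OH) ≈ 15.5
(CH₃)₃CO⁻: pKₐ(t-BuOH) ≈ 18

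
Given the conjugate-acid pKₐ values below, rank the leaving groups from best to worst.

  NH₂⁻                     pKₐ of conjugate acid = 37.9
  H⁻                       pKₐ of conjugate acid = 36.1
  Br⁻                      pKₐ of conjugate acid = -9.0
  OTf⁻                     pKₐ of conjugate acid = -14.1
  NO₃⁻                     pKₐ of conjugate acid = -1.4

OTf⁻ > Br⁻ > NO₃⁻ > H⁻ > NH₂⁻

Lower conjugate-acid pKₐ ⇒ weaker base ⇒ better leaving group.
Sorting by the given values: OTf⁻ (-14.1), Br⁻ (-9.0), NO₃⁻ (-1.4), H⁻ (36.1), NH₂⁻ (37.9).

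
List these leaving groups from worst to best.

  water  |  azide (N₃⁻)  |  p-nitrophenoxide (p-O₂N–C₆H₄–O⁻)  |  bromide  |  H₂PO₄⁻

Rank by basicity of the departing species: weakest base leaves most easily.
bromide: pKₐ(HBr) ≈ -9 — weak base; good leaving group
water: pKₐ(H₃O⁺) ≈ -1.7 — neutral; leaves from a protonated alcohol (R–OH₂⁺)
H₂PO₄⁻: pKₐ(H₃PO₄) ≈ 2.1 — moderate base; biological leaving group after further activation
azide (N₃⁻): pKₐ(HN₃) ≈ 4.7 — linear, resonance-stabilised
p-nitrophenoxide (p-O₂N–C₆H₄–O⁻): pKₐ(p-nitrophenol) ≈ 7.2
Reversing gives the worst-to-best order requested.

p-nitrophenoxide (p-O₂N–C₆H₄–O⁻) < azide (N₃⁻) < H₂PO₄⁻ < water < bromide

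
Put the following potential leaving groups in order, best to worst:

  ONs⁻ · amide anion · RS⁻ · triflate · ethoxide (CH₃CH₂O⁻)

triflate > ONs⁻ > RS⁻ > ethoxide (CH₃CH₂O⁻) > amide anion

triflate: pKₐ(CF₃SO₃H (triflic acid)) ≈ -14 — charge spread over three oxygens and a CF₃ group; the premier leaving group in synthesis
ONs⁻: pKₐ(p-O₂NC₆H₄SO₃H) ≈ -3.5 — p-nitro group further stabilises the sulfonate
RS⁻: pKₐ(RSH (a thiol)) ≈ 10.5 — moderately basic; rarely leaves without activation
ethoxide (CH₃CH₂O⁻): pKₐ(CH₃CH₂OH) ≈ 16 — strong base; alkoxides do not leave unassisted
amide anion: pKₐ(NH₃) ≈ 38 — extremely strong base; never a leaving group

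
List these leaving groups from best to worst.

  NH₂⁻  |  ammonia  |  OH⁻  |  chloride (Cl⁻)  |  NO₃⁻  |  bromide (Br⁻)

bromide (Br⁻) > chloride (Cl⁻) > NO₃⁻ > ammonia > OH⁻ > NH₂⁻

Rank by basicity of the departing species: weakest base leaves most easily.
bromide (Br⁻): pKₐ(HBr) ≈ -9 — weak base; good leaving group
chloride (Cl⁻): pKₐ(HCl) ≈ -7 — moderately weak base
NO₃⁻: pKₐ(HNO₃) ≈ -1.3
ammonia: pKₐ(NH₄⁺) ≈ 9.2 — neutral but moderately basic; leaves from R–NH₃⁺
OH⁻: pKₐ(H₂O) ≈ 15.7
NH₂⁻: pKₐ(NH₃) ≈ 38 — extremely strong base; never a leaving group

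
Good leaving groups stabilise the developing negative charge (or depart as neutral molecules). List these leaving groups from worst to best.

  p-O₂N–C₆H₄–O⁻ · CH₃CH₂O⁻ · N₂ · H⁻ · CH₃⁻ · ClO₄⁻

CH₃⁻ < H⁻ < CH₃CH₂O⁻ < p-O₂N–C₆H₄–O⁻ < ClO₄⁻ < N₂

N₂: no meaningful conjugate acid; N₂ departs as an exceptionally stable neutral molecule
ClO₄⁻: pKₐ(HClO₄) ≈ -10
p-O₂N–C₆H₄–O⁻: pKₐ(p-nitrophenol) ≈ 7.2
CH₃CH₂O⁻: pKₐ(CH₃CH₂OH) ≈ 16 — strong base; alkoxides do not leave unassisted
H⁻: pKₐ(H₂) ≈ 36 — extremely strong base; leaves only in special hydride-transfer contexts
CH₃⁻: pKₐ(CH₄) ≈ 48
Reversing gives the worst-to-best order requested.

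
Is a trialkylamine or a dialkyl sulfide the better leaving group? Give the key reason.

a dialkyl sulfide is the better leaving group.
pKₐ(R'₂SH⁺) ≈ -7 versus pKₐ(R'₃NH⁺) ≈ 10.7: a dialkyl sulfide is the much weaker base.
Neutral; leaves from a sulfonium salt (R–SR'₂⁺).

a dialkyl sulfide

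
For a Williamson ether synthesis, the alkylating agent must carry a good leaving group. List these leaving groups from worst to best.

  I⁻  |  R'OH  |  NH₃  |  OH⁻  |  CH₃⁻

I⁻: pKₐ(HI) ≈ -10
R'OH: pKₐ(R'OH₂⁺) ≈ -2.4
NH₃: pKₐ(NH₄⁺) ≈ 9.2
OH⁻: pKₐ(H₂O) ≈ 15.7
CH₃⁻: pKₐ(CH₄) ≈ 48
The question asks for worst first, so the sequence is read in increasing leaving-group ability.

CH₃⁻ < OH⁻ < NH₃ < R'OH < I⁻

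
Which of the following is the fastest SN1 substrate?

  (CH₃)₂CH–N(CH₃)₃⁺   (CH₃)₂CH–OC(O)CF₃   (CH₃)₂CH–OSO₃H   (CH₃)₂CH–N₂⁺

(CH₃)₂CH–N₂⁺

Identical carbon frameworks mean the comparison reduces to leaving-group quality.
A good leaving group is a weak base: the lower the pKₐ of its conjugate acid, the more readily it departs.
(CH₃)₂CH–N₂⁺ loses N₂: no meaningful conjugate acid; N₂ departs as an exceptionally stable neutral molecule
(CH₃)₂CH–OSO₃H loses HSO₄⁻: pKₐ(H₂SO₄) ≈ -3
(CH₃)₂CH–OC(O)CF₃ loses CF₃COO⁻: pKₐ(CF₃COOH) ≈ 0.2
(CH₃)₂CH–N(CH₃)₃⁺ loses NR'₃: pKₐ(R'₃NH⁺) ≈ 10.7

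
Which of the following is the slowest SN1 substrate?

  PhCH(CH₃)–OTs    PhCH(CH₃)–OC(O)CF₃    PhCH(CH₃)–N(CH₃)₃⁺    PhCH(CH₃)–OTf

PhCH(CH₃)–N(CH₃)₃⁺

Same R in every case — rank the leaving groups.
A good leaving group is a weak base: the lower the pKₐ of its conjugate acid, the more readily it departs.
PhCH(CH₃)–OTf loses OTf⁻: pKₐ(CF₃SO₃H (triflic acid)) ≈ -14
PhCH(CH₃)–OTs loses OTs⁻: pKₐ(p-CH₃C₆H₄SO₃H (TsOH)) ≈ -2.8
PhCH(CH₃)–OC(O)CF₃ loses CF₃COO⁻: pKₐ(CF₃COOH) ≈ 0.2
PhCH(CH₃)–N(CH₃)₃⁺ loses NR'₃: pKₐ(R'₃NH⁺) ≈ 10.7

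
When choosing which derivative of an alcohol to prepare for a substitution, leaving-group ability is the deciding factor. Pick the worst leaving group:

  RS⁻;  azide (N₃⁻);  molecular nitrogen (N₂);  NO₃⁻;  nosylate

RS⁻

The more stable X⁻ (or X) is on its own — i.e. the weaker a base it is — the better a leaving group it makes.
molecular nitrogen (N₂): no meaningful conjugate acid; N₂ departs as an exceptionally stable neutral molecule
nosylate: pKₐ(p-O₂NC₆H₄SO₃H) ≈ -3.5
NO₃⁻: pKₐ(HNO₃) ≈ -1.3
azide (N₃⁻): pKₐ(HN₃) ≈ 4.7
RS⁻: pKₐ(RSH (a thiol)) ≈ 10.5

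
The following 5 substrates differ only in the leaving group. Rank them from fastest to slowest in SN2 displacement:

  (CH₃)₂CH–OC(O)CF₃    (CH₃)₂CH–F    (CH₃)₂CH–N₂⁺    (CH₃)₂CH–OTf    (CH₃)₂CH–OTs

(CH₃)₂CH–N₂⁺ > (CH₃)₂CH–OTf > (CH₃)₂CH–OTs > (CH₃)₂CH–OC(O)CF₃ > (CH₃)₂CH–F

With the same alkyl group throughout, only the leaving group differentiates the rates.
Rank by basicity of the departing species: weakest base leaves most easily.
(CH₃)₂CH–N₂⁺ loses N₂: no meaningful conjugate acid; N₂ departs as an exceptionally stable neutral molecule
(CH₃)₂CH–OTf loses OTf⁻: pKₐ(CF₃SO₃H (triflic acid)) ≈ -14
(CH₃)₂CH–OTs loses OTs⁻: pKₐ(p-CH₃C₆H₄SO₃H (TsOH)) ≈ -2.8
(CH₃)₂CH–OC(O)CF₃ loses CF₃COO⁻: pKₐ(CF₃COOH) ≈ 0.2
(CH₃)₂CH–F loses F⁻: pKₐ(HF) ≈ 3.2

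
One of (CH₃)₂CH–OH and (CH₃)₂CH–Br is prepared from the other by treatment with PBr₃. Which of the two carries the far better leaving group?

From (CH₃)₂CH–OH the departing group would be OH⁻ (pKₐ(H₂O) ≈ 15.7). Strong base; essentially never leaves without prior activation.
From (CH₃)₂CH–Br the leaving group is Br⁻ (pKₐ(HBr) ≈ -9). Weak base; good leaving group.
Treatment with PBr₃ works by replacing the hydroxyl with bromide, making (CH₃)₂CH–Br enormously more reactive.

(CH₃)₂CH–Br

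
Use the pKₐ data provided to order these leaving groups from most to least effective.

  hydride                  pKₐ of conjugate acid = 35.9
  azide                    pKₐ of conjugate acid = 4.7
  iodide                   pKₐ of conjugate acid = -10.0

iodide > azide > hydride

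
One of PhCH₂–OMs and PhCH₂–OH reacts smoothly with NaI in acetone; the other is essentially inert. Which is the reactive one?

PhCH₂–OMs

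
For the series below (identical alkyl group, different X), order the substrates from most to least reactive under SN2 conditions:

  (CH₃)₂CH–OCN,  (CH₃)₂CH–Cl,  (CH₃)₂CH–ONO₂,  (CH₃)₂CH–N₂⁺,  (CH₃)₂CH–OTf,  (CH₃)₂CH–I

With the same alkyl group throughout, only the leaving group differentiates the rates.
Leaving-group ability tracks the stability of the departed species; conjugate-acid pKₐ is the usual yardstick (lower pKₐ → better LG).
(CH₃)₂CH–N₂⁺ loses N₂: no meaningful conjugate acid; N₂ departs as an exceptionally stable neutral molecule
(CH₃)₂CH–OTf loses OTf⁻: pKₐ(CF₃SO₃H (triflic acid)) ≈ -14
(CH₃)₂CH–I loses I⁻: pKₐ(HI) ≈ -10
(CH₃)₂CH–Cl loses Cl⁻: pKₐ(HCl) ≈ -7
(CH₃)₂CH–ONO₂ loses NO₃⁻: pKₐ(HNO₃) ≈ -1.3
(CH₃)₂CH–OCN loses NCO⁻: pKₐ(HOCN) ≈ 3.5

(CH₃)₂CH–N₂⁺ > (CH₃)₂CH–OTf > (CH₃)₂CH–I > (CH₃)₂CH–Cl > (CH₃)₂CH–ONO₂ > (CH₃)₂CH–OCN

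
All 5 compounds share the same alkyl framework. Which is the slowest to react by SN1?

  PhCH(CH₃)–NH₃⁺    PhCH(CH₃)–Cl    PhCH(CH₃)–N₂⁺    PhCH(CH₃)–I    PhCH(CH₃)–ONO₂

Identical carbon frameworks mean the comparison reduces to leaving-group quality.
The more stable X⁻ (or X) is on its own — i.e. the weaker a base it is — the better a leaving group it makes.
PhCH(CH₃)–N₂⁺ loses N₂: no meaningful conjugate acid; N₂ departs as an exceptionally stable neutral molecule
PhCH(CH₃)–I loses I⁻: pKₐ(HI) ≈ -10
PhCH(CH₃)–Cl loses Cl⁻: pKₐ(HCl) ≈ -7
PhCH(CH₃)–ONO₂ loses NO₃⁻: pKₐ(HNO₃) ≈ -1.3
PhCH(CH₃)–NH₃⁺ loses NH₃: pKₐ(NH₄⁺) ≈ 9.2

PhCH(CH₃)–NH₃⁺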